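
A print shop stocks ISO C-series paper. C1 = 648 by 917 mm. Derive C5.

C2: ⌊917/2⌋ × 648 = 458 × 648 mm
C3: ⌊648/2⌋ × 458 = 324 × 458 mm
C4: ⌊458/2⌋ × 324 = 229 × 324 mm
C5: ⌊324/2⌋ × 229 = 162 × 229 mm

162 × 229 mm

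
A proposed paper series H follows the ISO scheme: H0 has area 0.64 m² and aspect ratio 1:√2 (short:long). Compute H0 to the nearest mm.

673 × 951 mm

Let the short side be w mm. Then w · w√2 = 0.64 m² = 640,000 mm².
w² = 640,000/√2, so w ≈ 672.7 mm; long side = w√2 ≈ 951.4 mm.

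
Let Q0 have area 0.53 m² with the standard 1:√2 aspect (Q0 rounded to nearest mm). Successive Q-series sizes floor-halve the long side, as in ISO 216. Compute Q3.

Let Q0's short side be w mm. w · w√2 = 0.53 m² = 530,000 mm², so w ≈ 612.2 mm and w√2 ≈ 865.8 mm → Q0 = 612 × 866 mm.
Q1: ⌊866/2⌋ × 612 = 433 × 612 mm
Q2: ⌊612/2⌋ × 433 = 306 × 433 mm
Q3: ⌊433/2⌋ × 306 = 216 × 306 mm

216 × 306 mm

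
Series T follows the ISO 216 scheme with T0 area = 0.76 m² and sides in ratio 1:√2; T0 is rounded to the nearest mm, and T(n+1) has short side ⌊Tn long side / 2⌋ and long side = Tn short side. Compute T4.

Let T0's short side be w mm. w · w√2 = 0.76 m² = 760,000 mm², so w ≈ 733.1 mm and w√2 ≈ 1036.7 mm → T0 = 733 × 1037 mm.
T1: ⌊1037/2⌋ × 733 = 518 × 733 mm
T2: ⌊733/2⌋ × 518 = 366 × 518 mm
T3: ⌊518/2⌋ × 366 = 259 × 366 mm
T4: ⌊366/2⌋ × 259 = 183 × 259 mm

183 × 259 mm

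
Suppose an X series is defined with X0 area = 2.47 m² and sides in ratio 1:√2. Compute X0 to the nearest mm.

1322 × 1869 mm

Let the short side be w mm. Then w · w√2 = 2.47 m² = 2,470,000 mm².
w² = 2,470,000/√2, so w ≈ 1321.6 mm; long side = w√2 ≈ 1869.0 mm.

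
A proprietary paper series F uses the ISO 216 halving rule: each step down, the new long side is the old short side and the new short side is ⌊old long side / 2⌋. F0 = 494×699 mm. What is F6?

61 × 87 mm

F1: ⌊699/2⌋ × 494 = 349 × 494 mm
F2: ⌊494/2⌋ × 349 = 247 × 349 mm
F3: ⌊349/2⌋ × 247 = 174 × 247 mm
F4: ⌊247/2⌋ × 174 = 123 × 174 mm
F5: ⌊174/2⌋ × 123 = 87 × 123 mm
F6: ⌊123/2⌋ × 87 = 61 × 87 mm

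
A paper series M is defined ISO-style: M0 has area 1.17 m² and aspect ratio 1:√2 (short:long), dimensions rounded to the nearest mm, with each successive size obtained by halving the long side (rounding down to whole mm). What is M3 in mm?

321 × 455 mm

Let M0's short side be w mm. w · w√2 = 1.17 m² = 1,170,000 mm², so w ≈ 909.6 mm and w√2 ≈ 1286.3 mm → M0 = 910 × 1286 mm.
M1: ⌊1286/2⌋ × 910 = 643 × 910 mm
M2: ⌊910/2⌋ × 643 = 455 × 643 mm
M3: ⌊643/2⌋ × 455 = 321 × 455 mm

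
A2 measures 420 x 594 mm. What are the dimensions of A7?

74 × 105 mm

A3: ⌊594/2⌋ × 420 = 297 × 420 mm
A4: ⌊420/2⌋ × 297 = 210 × 297 mm
A5: ⌊297/2⌋ × 210 = 148 × 210 mm
A6: ⌊210/2⌋ × 148 = 105 × 148 mm
A7: ⌊148/2⌋ × 105 = 74 × 105 mm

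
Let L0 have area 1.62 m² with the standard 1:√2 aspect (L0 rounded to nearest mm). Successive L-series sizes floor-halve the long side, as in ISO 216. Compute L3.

378 × 535 mm

Let L0's short side be w mm. w · w√2 = 1.62 m² = 1,620,000 mm², so w ≈ 1070.3 mm and w√2 ≈ 1513.6 mm → L0 = 1070 × 1514 mm.
L1: ⌊1514/2⌋ × 1070 = 757 × 1070 mm
L2: ⌊1070/2⌋ × 757 = 535 × 757 mm
L3: ⌊757/2⌋ × 535 = 378 × 535 mm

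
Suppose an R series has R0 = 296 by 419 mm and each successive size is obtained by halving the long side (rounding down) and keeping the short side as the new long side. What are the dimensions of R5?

52 × 74 mm

R1: ⌊419/2⌋ × 296 = 209 × 296 mm
R2: ⌊296/2⌋ × 209 = 148 × 209 mm
R3: ⌊209/2⌋ × 148 = 104 × 148 mm
R4: ⌊148/2⌋ × 104 = 74 × 104 mm
R5: ⌊104/2⌋ × 74 = 52 × 74 mm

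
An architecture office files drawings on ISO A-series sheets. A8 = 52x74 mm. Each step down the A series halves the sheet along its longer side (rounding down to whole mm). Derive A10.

26 × 37 mm

A9: ⌊74/2⌋ × 52 = 37 × 52 mm
A10: ⌊52/2⌋ × 37 = 26 × 37 mm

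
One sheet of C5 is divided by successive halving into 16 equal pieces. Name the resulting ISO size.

16 = 2^4, so 4 halving steps.
C5 → C6 → … → C9 after 4 steps.

C9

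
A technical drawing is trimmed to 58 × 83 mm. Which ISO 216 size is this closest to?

C8 (57 × 81 mm)

Aspect ratio 83/58 ≈ 1.431 (ISO target is √2 ≈ 1.414).
In the C-series (envelope sizes, between A and B): C8 = 57 × 81 mm.
Off by 3 mm total — nearest standard size.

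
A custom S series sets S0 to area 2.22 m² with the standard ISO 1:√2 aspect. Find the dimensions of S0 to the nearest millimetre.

Let the short side be w mm. Then w · w√2 = 2.22 m² = 2,220,000 mm².
w² = 2,220,000/√2, so w ≈ 1252.9 mm; long side = w√2 ≈ 1771.9 mm.

1253 × 1772 mm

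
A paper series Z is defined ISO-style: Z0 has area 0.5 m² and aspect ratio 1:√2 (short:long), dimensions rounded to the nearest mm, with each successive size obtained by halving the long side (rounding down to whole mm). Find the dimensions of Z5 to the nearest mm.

105 × 148 mm

Let Z0's short side be w mm. w · w√2 = 0.5 m² = 500,000 mm², so w ≈ 594.6 mm and w√2 ≈ 840.9 mm → Z0 = 595 × 841 mm.
Z1: ⌊841/2⌋ × 595 = 420 × 595 mm
Z2: ⌊595/2⌋ × 420 = 297 × 420 mm
Z3: ⌊420/2⌋ × 297 = 210 × 297 mm
Z4: ⌊297/2⌋ × 210 = 148 × 210 mm
Z5: ⌊210/2⌋ × 148 = 105 × 148 mm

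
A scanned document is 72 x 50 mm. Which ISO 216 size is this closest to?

Aspect ratio 72/50 ≈ 1.440 (ISO target is √2 ≈ 1.414).
In the A-series (A0 area = 1 m²): A8 = 52 × 74 mm.
Off by 4 mm total — nearest standard size.

A8 (52 × 74 mm)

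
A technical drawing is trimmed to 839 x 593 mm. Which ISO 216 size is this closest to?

Aspect ratio 839/593 ≈ 1.415 — close to the ISO √2 ≈ 1.414.
In the A-series (A0 area = 1 m²): A1 = 594 × 841 mm.
Off by 3 mm total — nearest standard size.

A1 (594 × 841 mm)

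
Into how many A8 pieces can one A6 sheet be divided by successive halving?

4

A6 = 105 × 148 mm; A8 = 52 × 74 mm.
Each halving step doubles the count; 2 steps from A6 to A8.
2^2 = 4.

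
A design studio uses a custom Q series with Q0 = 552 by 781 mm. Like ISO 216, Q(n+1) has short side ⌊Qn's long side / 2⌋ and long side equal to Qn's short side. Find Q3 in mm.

Q1: ⌊781/2⌋ × 552 = 390 × 552 mm
Q2: ⌊552/2⌋ × 390 = 276 × 390 mm
Q3: ⌊390/2⌋ × 276 = 195 × 276 mm

195 × 276 mm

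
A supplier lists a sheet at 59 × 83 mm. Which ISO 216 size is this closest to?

Aspect ratio 83/59 ≈ 1.407 — close to the ISO √2 ≈ 1.414.
In the C-series (envelope sizes, between A and B): C8 = 57 × 81 mm.
Off by 4 mm total — nearest standard size.

C8 (57 × 81 mm)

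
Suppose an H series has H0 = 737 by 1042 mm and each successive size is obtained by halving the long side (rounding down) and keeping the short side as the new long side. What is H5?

H1: ⌊1042/2⌋ × 737 = 521 × 737 mm
H2: ⌊737/2⌋ × 521 = 368 × 521 mm
H3: ⌊521/2⌋ × 368 = 260 × 368 mm
H4: ⌊368/2⌋ × 260 = 184 × 260 mm
H5: ⌊260/2⌋ × 184 = 130 × 184 mm

130 × 184 mm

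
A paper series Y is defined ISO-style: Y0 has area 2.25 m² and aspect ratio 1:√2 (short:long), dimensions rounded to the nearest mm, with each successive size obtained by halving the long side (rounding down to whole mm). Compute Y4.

315 × 446 mm

Let Y0's short side be w mm. w · w√2 = 2.25 m² = 2,250,000 mm², so w ≈ 1261.3 mm and w√2 ≈ 1783.8 mm → Y0 = 1261 × 1784 mm.
Y1: ⌊1784/2⌋ × 1261 = 892 × 1261 mm
Y2: ⌊1261/2⌋ × 892 = 630 × 892 mm
Y3: ⌊892/2⌋ × 630 = 446 × 630 mm
Y4: ⌊630/2⌋ × 446 = 315 × 446 mm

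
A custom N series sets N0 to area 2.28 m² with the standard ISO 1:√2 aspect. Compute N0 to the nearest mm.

1270 × 1796 mm

Let the short side be w mm. Then w · w√2 = 2.28 m² = 2,280,000 mm².
w² = 2,280,000/√2, so w ≈ 1269.7 mm; long side = w√2 ≈ 1795.7 mm.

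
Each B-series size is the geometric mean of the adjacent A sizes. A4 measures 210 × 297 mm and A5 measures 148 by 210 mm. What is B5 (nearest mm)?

Short side: √(210 · 148) = √31080 ≈ 176.3 → 176 mm
Long side: √(297 · 210) = √62370 ≈ 249.7 → 250 mm

176 × 250 mm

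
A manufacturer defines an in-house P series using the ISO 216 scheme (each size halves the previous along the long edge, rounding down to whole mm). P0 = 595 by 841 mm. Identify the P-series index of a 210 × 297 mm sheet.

P3

P0: 595 × 841 mm
P1: 420 × 595 mm
P2: 297 × 420 mm
P3: 210 × 297 mm
P4: 148 × 210 mm
→ matches P3.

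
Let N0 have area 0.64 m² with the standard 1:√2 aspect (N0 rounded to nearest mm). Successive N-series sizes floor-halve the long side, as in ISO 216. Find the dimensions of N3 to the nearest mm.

Let N0's short side be w mm. w · w√2 = 0.64 m² = 640,000 mm², so w ≈ 672.7 mm and w√2 ≈ 951.4 mm → N0 = 673 × 951 mm.
N1: ⌊951/2⌋ × 673 = 475 × 673 mm
N2: ⌊673/2⌋ × 475 = 336 × 475 mm
N3: ⌊475/2⌋ × 336 = 237 × 336 mm

237 × 336 mm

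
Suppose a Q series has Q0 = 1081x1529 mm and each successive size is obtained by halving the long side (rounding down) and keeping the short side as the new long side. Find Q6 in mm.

135 × 191 mm

Q1: ⌊1529/2⌋ × 1081 = 764 × 1081 mm
Q2: ⌊1081/2⌋ × 764 = 540 × 764 mm
Q3: ⌊764/2⌋ × 540 = 382 × 540 mm
Q4: ⌊540/2⌋ × 382 = 270 × 382 mm
Q5: ⌊382/2⌋ × 270 = 191 × 270 mm
Q6: ⌊270/2⌋ × 191 = 135 × 191 mm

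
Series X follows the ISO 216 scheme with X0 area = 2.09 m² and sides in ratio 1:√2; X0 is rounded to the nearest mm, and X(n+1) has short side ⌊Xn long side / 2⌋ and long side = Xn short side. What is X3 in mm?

429 × 608 mm

Let X0's short side be w mm. w · w√2 = 2.09 m² = 2,090,000 mm², so w ≈ 1215.7 mm and w√2 ≈ 1719.2 mm → X0 = 1216 × 1719 mm.
X1: ⌊1719/2⌋ × 1216 = 859 × 1216 mm
X2: ⌊1216/2⌋ × 859 = 608 × 859 mm
X3: ⌊859/2⌋ × 608 = 429 × 608 mm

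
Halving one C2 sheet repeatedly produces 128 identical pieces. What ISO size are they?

128 = 2^7, so 7 halving steps.
C2 → C3 → … → C9 after 7 steps.

C9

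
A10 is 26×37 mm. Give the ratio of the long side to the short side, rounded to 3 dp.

37 / 26 = 1.423
ISO 216 targets √2 ≈ 1.414; the +0.009 deviation is from mm rounding.

1.423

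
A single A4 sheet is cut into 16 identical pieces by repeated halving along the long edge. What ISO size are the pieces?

A8

16 = 2^4, so 4 halving steps.
A4 → A5 → … → A8 after 4 steps.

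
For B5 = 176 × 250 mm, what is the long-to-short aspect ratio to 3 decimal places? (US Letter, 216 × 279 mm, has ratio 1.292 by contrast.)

1.420

250 / 176 = 1.420
ISO 216 targets √2 ≈ 1.414; the +0.006 deviation is from mm rounding.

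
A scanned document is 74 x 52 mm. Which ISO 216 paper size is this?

Aspect ratio 74/52 ≈ 1.423 — close to the ISO √2 ≈ 1.414.
In the A-series (A0 area = 1 m²): A8 = 52 × 74 mm.

A8 (52 × 74 mm)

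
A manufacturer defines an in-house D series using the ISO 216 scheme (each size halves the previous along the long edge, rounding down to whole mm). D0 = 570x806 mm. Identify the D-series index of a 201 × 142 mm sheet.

D0: 570 × 806 mm
D1: 403 × 570 mm
D2: 285 × 403 mm
D3: 201 × 285 mm
D4: 142 × 201 mm
D5: 100 × 142 mm
→ matches D4.

D4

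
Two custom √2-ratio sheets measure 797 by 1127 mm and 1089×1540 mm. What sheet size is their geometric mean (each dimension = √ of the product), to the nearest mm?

Short side: √(797 · 1089) = √867933 ≈ 931.6 → 932 mm
Long side: √(1127 · 1540) = √1735580 ≈ 1317.4 → 1317 mm

932 × 1317 mm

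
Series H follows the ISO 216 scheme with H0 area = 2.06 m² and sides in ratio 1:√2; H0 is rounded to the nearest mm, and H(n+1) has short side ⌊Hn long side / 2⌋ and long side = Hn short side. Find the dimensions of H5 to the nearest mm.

213 × 301 mm

Let H0's short side be w mm. w · w√2 = 2.06 m² = 2,060,000 mm², so w ≈ 1206.9 mm and w√2 ≈ 1706.8 mm → H0 = 1207 × 1707 mm.
H1: ⌊1707/2⌋ × 1207 = 853 × 1207 mm
H2: ⌊1207/2⌋ × 853 = 603 × 853 mm
H3: ⌊853/2⌋ × 603 = 426 × 603 mm
H4: ⌊603/2⌋ × 426 = 301 × 426 mm
H5: ⌊426/2⌋ × 301 = 213 × 301 mm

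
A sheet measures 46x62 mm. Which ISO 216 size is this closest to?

Aspect ratio 62/46 ≈ 1.348 (ISO target is √2 ≈ 1.414).
In the B-series (B0 = 1000 × 1414 mm): B9 = 44 × 62 mm.
Off by 2 mm total — nearest standard size.

B9 (44 × 62 mm)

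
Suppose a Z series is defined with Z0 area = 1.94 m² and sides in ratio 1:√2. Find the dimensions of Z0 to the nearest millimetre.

1171 × 1656 mm

Let the short side be w mm. Then w · w√2 = 1.94 m² = 1,940,000 mm².
w² = 1,940,000/√2, so w ≈ 1171.2 mm; long side = w√2 ≈ 1656.4 mm.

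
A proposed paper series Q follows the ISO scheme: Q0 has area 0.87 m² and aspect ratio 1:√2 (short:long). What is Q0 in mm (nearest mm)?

Let the short side be w mm. Then w · w√2 = 0.87 m² = 870,000 mm².
w² = 870,000/√2, so w ≈ 784.3 mm; long side = w√2 ≈ 1109.2 mm.

784 × 1109 mm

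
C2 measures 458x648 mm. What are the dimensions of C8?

C3: ⌊648/2⌋ × 458 = 324 × 458 mm
C4: ⌊458/2⌋ × 324 = 229 × 324 mm
C5: ⌊324/2⌋ × 229 = 162 × 229 mm
C6: ⌊229/2⌋ × 162 = 114 × 162 mm
C7: ⌊162/2⌋ × 114 = 81 × 114 mm
C8: ⌊114/2⌋ × 81 = 57 × 81 mm

57 × 81 mm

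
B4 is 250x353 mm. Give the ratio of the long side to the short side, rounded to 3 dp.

1.412

353 / 250 = 1.412
ISO 216 targets √2 ≈ 1.414; the -0.002 deviation is from mm rounding.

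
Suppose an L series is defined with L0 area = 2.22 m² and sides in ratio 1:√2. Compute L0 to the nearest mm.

Let the short side be w mm. Then w · w√2 = 2.22 m² = 2,220,000 mm².
w² = 2,220,000/√2, so w ≈ 1252.9 mm; long side = w√2 ≈ 1771.9 mm.

1253 × 1772 mm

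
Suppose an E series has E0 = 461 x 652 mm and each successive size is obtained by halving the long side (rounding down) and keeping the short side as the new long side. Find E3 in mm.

163 × 230 mm

E1: ⌊652/2⌋ × 461 = 326 × 461 mm
E2: ⌊461/2⌋ × 326 = 230 × 326 mm
E3: ⌊326/2⌋ × 230 = 163 × 230 mm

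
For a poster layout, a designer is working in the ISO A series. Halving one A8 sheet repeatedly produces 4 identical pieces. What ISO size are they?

4 = 2^2, so 2 halving steps.
A8 → A9 → … → A10 after 2 steps.

A10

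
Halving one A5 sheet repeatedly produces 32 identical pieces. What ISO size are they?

32 = 2^5, so 5 halving steps.
A5 → A6 → … → A10 after 5 steps.

A10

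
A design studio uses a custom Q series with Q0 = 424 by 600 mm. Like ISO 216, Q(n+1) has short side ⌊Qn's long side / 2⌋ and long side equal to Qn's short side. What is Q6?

53 × 75 mm

Q1 = 300 × 424 mm (from Q0 by 1 halving).
Q2: ⌊424/2⌋ × 300 = 212 × 300 mm
Q3: ⌊300/2⌋ × 212 = 150 × 212 mm
Q4: ⌊212/2⌋ × 150 = 106 × 150 mm
Q5: ⌊150/2⌋ × 106 = 75 × 106 mm
Q6: ⌊106/2⌋ × 75 = 53 × 75 mm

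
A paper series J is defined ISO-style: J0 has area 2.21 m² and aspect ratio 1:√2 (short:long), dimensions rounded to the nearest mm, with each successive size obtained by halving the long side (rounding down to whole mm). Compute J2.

Let J0's short side be w mm. w · w√2 = 2.21 m² = 2,210,000 mm², so w ≈ 1250.1 mm and w√2 ≈ 1767.9 mm → J0 = 1250 × 1768 mm.
J1: ⌊1768/2⌋ × 1250 = 884 × 1250 mm
J2: ⌊1250/2⌋ × 884 = 625 × 884 mm

625 × 884 mm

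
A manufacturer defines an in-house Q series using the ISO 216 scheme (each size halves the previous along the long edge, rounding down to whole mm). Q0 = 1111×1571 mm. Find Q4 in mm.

277 × 392 mm

Q1: ⌊1571/2⌋ × 1111 = 785 × 1111 mm
Q2: ⌊1111/2⌋ × 785 = 555 × 785 mm
Q3: ⌊785/2⌋ × 555 = 392 × 555 mm
Q4: ⌊555/2⌋ × 392 = 277 × 392 mm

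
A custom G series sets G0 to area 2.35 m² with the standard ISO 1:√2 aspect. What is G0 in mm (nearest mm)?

1289 × 1823 mm

Let the short side be w mm. Then w · w√2 = 2.35 m² = 2,350,000 mm².
w² = 2,350,000/√2, so w ≈ 1289.1 mm; long side = w√2 ≈ 1823.0 mm.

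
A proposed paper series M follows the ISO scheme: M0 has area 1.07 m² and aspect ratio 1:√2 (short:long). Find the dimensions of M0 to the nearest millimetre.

870 × 1230 mm

Let the short side be w mm. Then w · w√2 = 1.07 m² = 1,070,000 mm².
w² = 1,070,000/√2, so w ≈ 869.8 mm; long side = w√2 ≈ 1230.1 mm.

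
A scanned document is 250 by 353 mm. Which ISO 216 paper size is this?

B4 (250 × 353 mm)

Aspect ratio 353/250 ≈ 1.412 — close to the ISO √2 ≈ 1.414.
In the B-series (B0 = 1000 × 1414 mm): B4 = 250 × 353 mm.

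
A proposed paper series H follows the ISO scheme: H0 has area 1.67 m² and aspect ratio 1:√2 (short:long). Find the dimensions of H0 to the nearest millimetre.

Let the short side be w mm. Then w · w√2 = 1.67 m² = 1,670,000 mm².
w² = 1,670,000/√2, so w ≈ 1086.7 mm; long side = w√2 ≈ 1536.8 mm.

1087 × 1537 mm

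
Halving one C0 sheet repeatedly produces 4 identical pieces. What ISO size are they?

4 = 2^2, so 2 halving steps.
C0 → C1 → … → C2 after 2 steps.

C2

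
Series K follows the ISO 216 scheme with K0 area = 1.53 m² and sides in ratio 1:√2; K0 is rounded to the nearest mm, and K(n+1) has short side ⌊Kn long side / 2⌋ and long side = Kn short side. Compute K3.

367 × 520 mm

Let K0's short side be w mm. w · w√2 = 1.53 m² = 1,530,000 mm², so w ≈ 1040.1 mm and w√2 ≈ 1471.0 mm → K0 = 1040 × 1471 mm.
K1: ⌊1471/2⌋ × 1040 = 735 × 1040 mm
K2: ⌊1040/2⌋ × 735 = 520 × 735 mm
K3: ⌊735/2⌋ × 520 = 367 × 520 mm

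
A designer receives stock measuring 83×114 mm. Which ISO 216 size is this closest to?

C7 (81 × 114 mm)

Aspect ratio 114/83 ≈ 1.373 (ISO target is √2 ≈ 1.414).
In the C-series (envelope sizes, between A and B): C7 = 81 × 114 mm.
Off by 2 mm total — nearest standard size.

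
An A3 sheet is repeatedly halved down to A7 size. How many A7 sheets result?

16

Each ISO step halves the sheet: 1 × A3 → 2 × A4 → 4 × A5 → 8 × A6 → …
From A3 to A7 is 4 halving steps: 2^4 = 16.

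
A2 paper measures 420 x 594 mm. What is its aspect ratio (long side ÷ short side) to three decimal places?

594 / 420 = 1.414
Matches √2 ≈ 1.414 — the ISO 216 defining ratio.

1.414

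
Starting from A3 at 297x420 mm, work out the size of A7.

A4: ⌊420/2⌋ × 297 = 210 × 297 mm
A5: ⌊297/2⌋ × 210 = 148 × 210 mm
A6: ⌊210/2⌋ × 148 = 105 × 148 mm
A7: ⌊148/2⌋ × 105 = 74 × 105 mm

74 × 105 mm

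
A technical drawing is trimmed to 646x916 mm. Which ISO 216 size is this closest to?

Aspect ratio 916/646 ≈ 1.418 — close to the ISO √2 ≈ 1.414.
In the C-series (envelope sizes, between A and B): C1 = 648 × 917 mm.
Off by 3 mm total — nearest standard size.

C1 (648 × 917 mm)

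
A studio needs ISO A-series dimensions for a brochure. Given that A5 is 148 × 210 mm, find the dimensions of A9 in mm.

A6: ⌊210/2⌋ × 148 = 105 × 148 mm
A7: ⌊148/2⌋ × 105 = 74 × 105 mm
A8: ⌊105/2⌋ × 74 = 52 × 74 mm
A9: ⌊74/2⌋ × 52 = 37 × 52 mm

37 × 52 mm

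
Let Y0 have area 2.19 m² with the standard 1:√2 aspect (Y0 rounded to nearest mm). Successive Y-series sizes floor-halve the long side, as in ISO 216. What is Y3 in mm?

440 × 622 mm

Let Y0's short side be w mm. w · w√2 = 2.19 m² = 2,190,000 mm², so w ≈ 1244.4 mm and w√2 ≈ 1759.9 mm → Y0 = 1244 × 1760 mm.
Y1: ⌊1760/2⌋ × 1244 = 880 × 1244 mm
Y2: ⌊1244/2⌋ × 880 = 622 × 880 mm
Y3: ⌊880/2⌋ × 622 = 440 × 622 mm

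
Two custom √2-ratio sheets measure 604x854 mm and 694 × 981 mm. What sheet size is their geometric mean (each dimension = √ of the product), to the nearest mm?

Short side: √(604 · 694) = √419176 ≈ 647.4 → 647 mm
Long side: √(854 · 981) = √837774 ≈ 915.3 → 915 mm

647 × 915 mm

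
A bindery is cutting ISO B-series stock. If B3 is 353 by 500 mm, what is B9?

B4: ⌊500/2⌋ × 353 = 250 × 353 mm
B5: ⌊353/2⌋ × 250 = 176 × 250 mm
B6: ⌊250/2⌋ × 176 = 125 × 176 mm
B7: ⌊176/2⌋ × 125 = 88 × 125 mm
B8: ⌊125/2⌋ × 88 = 62 × 88 mm
B9: ⌊88/2⌋ × 62 = 44 × 62 mm

44 × 62 mm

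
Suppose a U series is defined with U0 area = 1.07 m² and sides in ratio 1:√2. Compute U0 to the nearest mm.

870 × 1230 mm

Let the short side be w mm. Then w · w√2 = 1.07 m² = 1,070,000 mm².
w² = 1,070,000/√2, so w ≈ 869.8 mm; long side = w√2 ≈ 1230.1 mm.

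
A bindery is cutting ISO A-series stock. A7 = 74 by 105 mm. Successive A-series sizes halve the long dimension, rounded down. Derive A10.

26 × 37 mm

A8: ⌊105/2⌋ × 74 = 52 × 74 mm
A9: ⌊74/2⌋ × 52 = 37 × 52 mm
A10: ⌊52/2⌋ × 37 = 26 × 37 mm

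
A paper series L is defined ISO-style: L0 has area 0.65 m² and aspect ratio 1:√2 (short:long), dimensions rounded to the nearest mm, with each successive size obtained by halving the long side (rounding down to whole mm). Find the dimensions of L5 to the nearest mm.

119 × 169 mm

Let L0's short side be w mm. w · w√2 = 0.65 m² = 650,000 mm², so w ≈ 678.0 mm and w√2 ≈ 958.8 mm → L0 = 678 × 959 mm.
L1: ⌊959/2⌋ × 678 = 479 × 678 mm
L2: ⌊678/2⌋ × 479 = 339 × 479 mm
L3: ⌊479/2⌋ × 339 = 239 × 339 mm
L4: ⌊339/2⌋ × 239 = 169 × 239 mm
L5: ⌊239/2⌋ × 169 = 119 × 169 mm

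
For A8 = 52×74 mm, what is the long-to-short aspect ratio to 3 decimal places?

74 / 52 = 1.423
ISO 216 targets √2 ≈ 1.414; the +0.009 deviation is from mm rounding.

1.423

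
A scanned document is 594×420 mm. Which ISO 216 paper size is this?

A2 (420 × 594 mm)

Aspect ratio 594/420 ≈ 1.414 — close to the ISO √2 ≈ 1.414.
In the A-series (A0 area = 1 m²): A2 = 420 × 594 mm.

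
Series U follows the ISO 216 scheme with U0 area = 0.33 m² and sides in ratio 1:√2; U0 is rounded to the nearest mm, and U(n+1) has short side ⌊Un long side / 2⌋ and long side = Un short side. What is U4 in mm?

120 × 170 mm

Let U0's short side be w mm. w · w√2 = 0.33 m² = 330,000 mm², so w ≈ 483.1 mm and w√2 ≈ 683.1 mm → U0 = 483 × 683 mm.
U1: ⌊683/2⌋ × 483 = 341 × 483 mm
U2: ⌊483/2⌋ × 341 = 241 × 341 mm
U3: ⌊341/2⌋ × 241 = 170 × 241 mm
U4: ⌊241/2⌋ × 170 = 120 × 170 mm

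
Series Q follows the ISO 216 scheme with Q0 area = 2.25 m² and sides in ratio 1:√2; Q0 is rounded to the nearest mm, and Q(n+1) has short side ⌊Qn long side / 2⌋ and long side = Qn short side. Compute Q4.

315 × 446 mm

Let Q0's short side be w mm. w · w√2 = 2.25 m² = 2,250,000 mm², so w ≈ 1261.3 mm and w√2 ≈ 1783.8 mm → Q0 = 1261 × 1784 mm.
Q1: ⌊1784/2⌋ × 1261 = 892 × 1261 mm
Q2: ⌊1261/2⌋ × 892 = 630 × 892 mm
Q3: ⌊892/2⌋ × 630 = 446 × 630 mm
Q4: ⌊630/2⌋ × 446 = 315 × 446 mm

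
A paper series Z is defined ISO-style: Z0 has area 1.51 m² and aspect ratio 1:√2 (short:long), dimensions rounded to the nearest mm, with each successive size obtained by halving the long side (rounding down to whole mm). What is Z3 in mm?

365 × 516 mm

Let Z0's short side be w mm. w · w√2 = 1.51 m² = 1,510,000 mm², so w ≈ 1033.3 mm and w√2 ≈ 1461.3 mm → Z0 = 1033 × 1461 mm.
Z1: ⌊1461/2⌋ × 1033 = 730 × 1033 mm
Z2: ⌊1033/2⌋ × 730 = 516 × 730 mm
Z3: ⌊730/2⌋ × 516 = 365 × 516 mm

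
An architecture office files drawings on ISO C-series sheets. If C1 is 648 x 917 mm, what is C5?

162 × 229 mm

C2: ⌊917/2⌋ × 648 = 458 × 648 mm
C3: ⌊648/2⌋ × 458 = 324 × 458 mm
C4: ⌊458/2⌋ × 324 = 229 × 324 mm
C5: ⌊324/2⌋ × 229 = 162 × 229 mm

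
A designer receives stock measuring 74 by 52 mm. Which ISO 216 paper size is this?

A8 (52 × 74 mm)

Aspect ratio 74/52 ≈ 1.423 — close to the ISO √2 ≈ 1.414.
In the A-series (A0 area = 1 m²): A8 = 52 × 74 mm.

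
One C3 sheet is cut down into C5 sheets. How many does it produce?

Each ISO step halves the sheet: 1 × C3 → 2 × C4 → 4 × C5
From C3 to C5 is 2 halving steps: 2^2 = 4.

4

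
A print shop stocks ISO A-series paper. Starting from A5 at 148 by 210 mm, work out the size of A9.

37 × 52 mm

A6: ⌊210/2⌋ × 148 = 105 × 148 mm
A7: ⌊148/2⌋ × 105 = 74 × 105 mm
A8: ⌊105/2⌋ × 74 = 52 × 74 mm
A9: ⌊74/2⌋ × 52 = 37 × 52 mm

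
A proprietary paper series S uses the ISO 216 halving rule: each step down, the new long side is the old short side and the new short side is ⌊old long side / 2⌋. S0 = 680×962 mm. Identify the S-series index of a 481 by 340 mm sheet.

S0: 680 × 962 mm
S1: 481 × 680 mm
S2: 340 × 481 mm
S3: 240 × 340 mm
→ matches S2.

S2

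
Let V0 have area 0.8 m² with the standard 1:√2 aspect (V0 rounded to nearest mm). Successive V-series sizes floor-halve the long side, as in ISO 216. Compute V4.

188 × 266 mm

Let V0's short side be w mm. w · w√2 = 0.8 m² = 800,000 mm², so w ≈ 752.1 mm and w√2 ≈ 1063.7 mm → V0 = 752 × 1064 mm.
V1: ⌊1064/2⌋ × 752 = 532 × 752 mm
V2: ⌊752/2⌋ × 532 = 376 × 532 mm
V3: ⌊532/2⌋ × 376 = 266 × 376 mm
V4: ⌊376/2⌋ × 266 = 188 × 266 mm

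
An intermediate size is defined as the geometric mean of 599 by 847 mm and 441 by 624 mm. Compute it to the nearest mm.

514 × 727 mm

Short side: √(599 · 441) = √264159 ≈ 514.0 → 514 mm
Long side: √(847 · 624) = √528528 ≈ 727.0 → 727 mm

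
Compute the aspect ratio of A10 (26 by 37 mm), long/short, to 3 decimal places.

1.423

37 / 26 = 1.423
ISO 216 targets √2 ≈ 1.414; the +0.009 deviation is from mm rounding.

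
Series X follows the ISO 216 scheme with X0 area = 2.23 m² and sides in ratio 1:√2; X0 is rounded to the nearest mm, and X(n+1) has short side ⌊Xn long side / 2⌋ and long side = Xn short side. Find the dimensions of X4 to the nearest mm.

Let X0's short side be w mm. w · w√2 = 2.23 m² = 2,230,000 mm², so w ≈ 1255.7 mm and w√2 ≈ 1775.9 mm → X0 = 1256 × 1776 mm.
X1: ⌊1776/2⌋ × 1256 = 888 × 1256 mm
X2: ⌊1256/2⌋ × 888 = 628 × 888 mm
X3: ⌊888/2⌋ × 628 = 444 × 628 mm
X4: ⌊628/2⌋ × 444 = 314 × 444 mm

314 × 444 mm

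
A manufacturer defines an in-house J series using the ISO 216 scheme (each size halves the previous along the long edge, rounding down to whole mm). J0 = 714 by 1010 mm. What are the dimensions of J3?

252 × 357 mm

J1 = 505 × 714 mm (from J0 by 1 halving).
J2: ⌊714/2⌋ × 505 = 357 × 505 mm
J3: ⌊505/2⌋ × 357 = 252 × 357 mm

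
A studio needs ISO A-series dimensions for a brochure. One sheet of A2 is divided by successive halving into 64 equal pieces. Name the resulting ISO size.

64 = 2^6, so 6 halving steps.
A2 → A3 → … → A8 after 6 steps.

A8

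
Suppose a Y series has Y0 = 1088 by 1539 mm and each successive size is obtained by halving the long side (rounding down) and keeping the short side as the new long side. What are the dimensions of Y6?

Y1: ⌊1539/2⌋ × 1088 = 769 × 1088 mm
Y2: ⌊1088/2⌋ × 769 = 544 × 769 mm
Y3: ⌊769/2⌋ × 544 = 384 × 544 mm
Y4: ⌊544/2⌋ × 384 = 272 × 384 mm
Y5: ⌊384/2⌋ × 272 = 192 × 272 mm
Y6: ⌊272/2⌋ × 192 = 136 × 192 mm

136 × 192 mm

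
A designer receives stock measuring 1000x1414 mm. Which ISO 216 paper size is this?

B0 (1000 × 1414 mm)

Aspect ratio 1414/1000 ≈ 1.414 — close to the ISO √2 ≈ 1.414.
In the B-series (B0 = 1000 × 1414 mm): B0 = 1000 × 1414 mm.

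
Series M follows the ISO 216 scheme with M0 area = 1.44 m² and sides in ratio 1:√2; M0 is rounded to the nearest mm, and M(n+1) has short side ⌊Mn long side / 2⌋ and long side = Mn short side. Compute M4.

Let M0's short side be w mm. w · w√2 = 1.44 m² = 1,440,000 mm², so w ≈ 1009.1 mm and w√2 ≈ 1427.0 mm → M0 = 1009 × 1427 mm.
M1: ⌊1427/2⌋ × 1009 = 713 × 1009 mm
M2: ⌊1009/2⌋ × 713 = 504 × 713 mm
M3: ⌊713/2⌋ × 504 = 356 × 504 mm
M4: ⌊504/2⌋ × 356 = 252 × 356 mm

252 × 356 mm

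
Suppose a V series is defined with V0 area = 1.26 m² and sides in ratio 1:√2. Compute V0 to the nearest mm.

Let the short side be w mm. Then w · w√2 = 1.26 m² = 1,260,000 mm².
w² = 1,260,000/√2, so w ≈ 943.9 mm; long side = w√2 ≈ 1334.9 mm.

944 × 1335 mm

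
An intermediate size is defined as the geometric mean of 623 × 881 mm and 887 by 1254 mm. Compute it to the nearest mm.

743 × 1051 mm

Short side: √(623 · 887) = √552601 ≈ 743.4 → 743 mm
Long side: √(881 · 1254) = √1104774 ≈ 1051.1 → 1051 mm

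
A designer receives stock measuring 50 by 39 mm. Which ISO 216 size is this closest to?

A9 (37 × 52 mm)

Aspect ratio 50/39 ≈ 1.282 (ISO target is √2 ≈ 1.414).
In the A-series (A0 area = 1 m²): A9 = 37 × 52 mm.
Off by 4 mm total — nearest standard size.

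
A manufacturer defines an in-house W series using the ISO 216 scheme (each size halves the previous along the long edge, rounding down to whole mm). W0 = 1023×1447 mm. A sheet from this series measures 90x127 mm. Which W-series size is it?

W7

W0: 1023 × 1447 mm
W1: 723 × 1023 mm
W2: 511 × 723 mm
W3: 361 × 511 mm
W4: 255 × 361 mm
W5: 180 × 255 mm
W6: 127 × 180 mm
W7: 90 × 127 mm
W8: 63 × 90 mm
→ matches W7.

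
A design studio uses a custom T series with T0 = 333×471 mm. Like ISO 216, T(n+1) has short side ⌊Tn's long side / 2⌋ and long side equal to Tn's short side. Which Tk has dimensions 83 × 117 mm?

T0: 333 × 471 mm
T1: 235 × 333 mm
T2: 166 × 235 mm
T3: 117 × 166 mm
T4: 83 × 117 mm
T5: 58 × 83 mm
→ matches T4.

T4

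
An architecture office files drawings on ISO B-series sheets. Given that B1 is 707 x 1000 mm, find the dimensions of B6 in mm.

B2: ⌊1000/2⌋ × 707 = 500 × 707 mm
B3: ⌊707/2⌋ × 500 = 353 × 500 mm
B4: ⌊500/2⌋ × 353 = 250 × 353 mm
B5: ⌊353/2⌋ × 250 = 176 × 250 mm
B6: ⌊250/2⌋ × 176 = 125 × 176 mm

125 × 176 mm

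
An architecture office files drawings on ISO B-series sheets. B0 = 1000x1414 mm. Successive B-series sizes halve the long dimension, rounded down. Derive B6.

125 × 176 mm

B1: ⌊1414/2⌋ × 1000 = 707 × 1000 mm
B2: ⌊1000/2⌋ × 707 = 500 × 707 mm
B3: ⌊707/2⌋ × 500 = 353 × 500 mm
B4: ⌊500/2⌋ × 353 = 250 × 353 mm
B5: ⌊353/2⌋ × 250 = 176 × 250 mm
B6: ⌊250/2⌋ × 176 = 125 × 176 mm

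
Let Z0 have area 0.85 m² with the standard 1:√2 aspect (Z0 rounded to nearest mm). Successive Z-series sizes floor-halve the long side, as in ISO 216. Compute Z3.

274 × 387 mm

Let Z0's short side be w mm. w · w√2 = 0.85 m² = 850,000 mm², so w ≈ 775.3 mm and w√2 ≈ 1096.4 mm → Z0 = 775 × 1096 mm.
Z1: ⌊1096/2⌋ × 775 = 548 × 775 mm
Z2: ⌊775/2⌋ × 548 = 387 × 548 mm
Z3: ⌊548/2⌋ × 387 = 274 × 387 mm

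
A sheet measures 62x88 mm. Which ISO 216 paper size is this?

B8 (62 × 88 mm)

Aspect ratio 88/62 ≈ 1.419 — close to the ISO √2 ≈ 1.414.
In the B-series (B0 = 1000 × 1414 mm): B8 = 62 × 88 mm.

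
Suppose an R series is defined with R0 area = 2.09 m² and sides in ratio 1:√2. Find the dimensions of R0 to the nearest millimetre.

1216 × 1719 mm

Let the short side be w mm. Then w · w√2 = 2.09 m² = 2,090,000 mm².
w² = 2,090,000/√2, so w ≈ 1215.7 mm; long side = w√2 ≈ 1719.2 mm.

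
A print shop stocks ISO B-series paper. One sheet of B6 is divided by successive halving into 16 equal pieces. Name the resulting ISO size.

16 = 2^4, so 4 halving steps.
B6 → B7 → … → B10 after 4 steps.

B10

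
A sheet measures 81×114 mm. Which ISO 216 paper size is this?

Aspect ratio 114/81 ≈ 1.407 — close to the ISO √2 ≈ 1.414.
In the C-series (envelope sizes, between A and B): C7 = 81 × 114 mm.

C7 (81 × 114 mm)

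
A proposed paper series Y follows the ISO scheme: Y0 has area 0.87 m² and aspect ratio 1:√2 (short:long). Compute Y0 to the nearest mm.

784 × 1109 mm

Let the short side be w mm. Then w · w√2 = 0.87 m² = 870,000 mm².
w² = 870,000/√2, so w ≈ 784.3 mm; long side = w√2 ≈ 1109.2 mm.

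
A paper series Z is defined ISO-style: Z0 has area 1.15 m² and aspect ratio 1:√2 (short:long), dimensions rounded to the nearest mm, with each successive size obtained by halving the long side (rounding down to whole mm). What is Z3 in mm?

318 × 451 mm

Let Z0's short side be w mm. w · w√2 = 1.15 m² = 1,150,000 mm², so w ≈ 901.8 mm and w√2 ≈ 1275.3 mm → Z0 = 902 × 1275 mm.
Z1: ⌊1275/2⌋ × 902 = 637 × 902 mm
Z2: ⌊902/2⌋ × 637 = 451 × 637 mm
Z3: ⌊637/2⌋ × 451 = 318 × 451 mm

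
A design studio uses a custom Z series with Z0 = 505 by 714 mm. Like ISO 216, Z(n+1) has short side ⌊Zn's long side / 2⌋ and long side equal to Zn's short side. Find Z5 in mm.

89 × 126 mm

Z1: ⌊714/2⌋ × 505 = 357 × 505 mm
Z2: ⌊505/2⌋ × 357 = 252 × 357 mm
Z3: ⌊357/2⌋ × 252 = 178 × 252 mm
Z4: ⌊252/2⌋ × 178 = 126 × 178 mm
Z5: ⌊178/2⌋ × 126 = 89 × 126 mm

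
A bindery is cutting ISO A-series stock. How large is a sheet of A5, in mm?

148 × 210 mm

A0 = 841 × 1189 mm (A0 has area 1 m², aspect 1:√2).
A1: ⌊1189/2⌋ × 841 = 594 × 841 mm
A2: ⌊841/2⌋ × 594 = 420 × 594 mm
A3: ⌊594/2⌋ × 420 = 297 × 420 mm
A4: ⌊420/2⌋ × 297 = 210 × 297 mm
A5: ⌊297/2⌋ × 210 = 148 × 210 mm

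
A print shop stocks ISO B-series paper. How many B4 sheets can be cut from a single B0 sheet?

16

B0 = 1000 × 1414 mm; B4 = 250 × 353 mm.
Each halving step doubles the count; 4 steps from B0 to B4.
2^4 = 16.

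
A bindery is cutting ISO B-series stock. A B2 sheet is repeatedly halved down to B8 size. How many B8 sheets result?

64

Each ISO step halves the sheet: 1 × B2 → 2 × B3 → 4 × B4 → 8 × B5 → …
From B2 to B8 is 6 halving steps: 2^6 = 64.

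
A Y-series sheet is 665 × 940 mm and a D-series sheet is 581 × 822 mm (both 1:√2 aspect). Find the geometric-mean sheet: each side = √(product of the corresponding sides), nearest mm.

Short side: √(665 · 581) = √386365 ≈ 621.6 → 622 mm
Long side: √(940 · 822) = √772680 ≈ 879.0 → 879 mm

622 × 879 mm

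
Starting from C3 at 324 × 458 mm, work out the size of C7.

C4: ⌊458/2⌋ × 324 = 229 × 324 mm
C5: ⌊324/2⌋ × 229 = 162 × 229 mm
C6: ⌊229/2⌋ × 162 = 114 × 162 mm
C7: ⌊162/2⌋ × 114 = 81 × 114 mm

81 × 114 mm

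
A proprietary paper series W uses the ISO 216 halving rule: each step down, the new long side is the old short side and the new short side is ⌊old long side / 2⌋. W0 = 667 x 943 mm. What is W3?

W1 = 471 × 667 mm (from W0 by 1 halving).
W2: ⌊667/2⌋ × 471 = 333 × 471 mm
W3: ⌊471/2⌋ × 333 = 235 × 333 mm

235 × 333 mm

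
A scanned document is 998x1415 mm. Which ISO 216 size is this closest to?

Aspect ratio 1415/998 ≈ 1.418 — close to the ISO √2 ≈ 1.414.
In the B-series (B0 = 1000 × 1414 mm): B0 = 1000 × 1414 mm.
Off by 3 mm total — nearest standard size.

B0 (1000 × 1414 mm)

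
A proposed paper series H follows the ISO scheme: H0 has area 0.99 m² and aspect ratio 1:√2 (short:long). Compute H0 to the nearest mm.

837 × 1183 mm

Let the short side be w mm. Then w · w√2 = 0.99 m² = 990,000 mm².
w² = 990,000/√2, so w ≈ 836.7 mm; long side = w√2 ≈ 1183.2 mm.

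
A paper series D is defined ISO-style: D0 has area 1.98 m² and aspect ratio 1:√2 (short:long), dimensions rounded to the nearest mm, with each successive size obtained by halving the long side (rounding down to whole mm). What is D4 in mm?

Let D0's short side be w mm. w · w√2 = 1.98 m² = 1,980,000 mm², so w ≈ 1183.2 mm and w√2 ≈ 1673.4 mm → D0 = 1183 × 1673 mm.
D1: ⌊1673/2⌋ × 1183 = 836 × 1183 mm
D2: ⌊1183/2⌋ × 836 = 591 × 836 mm
D3: ⌊836/2⌋ × 591 = 418 × 591 mm
D4: ⌊591/2⌋ × 418 = 295 × 418 mm

295 × 418 mm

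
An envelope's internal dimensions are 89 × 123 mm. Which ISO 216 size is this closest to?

Aspect ratio 123/89 ≈ 1.382 (ISO target is √2 ≈ 1.414).
In the B-series (B0 = 1000 × 1414 mm): B7 = 88 × 125 mm.
Off by 3 mm total — nearest standard size.

B7 (88 × 125 mm)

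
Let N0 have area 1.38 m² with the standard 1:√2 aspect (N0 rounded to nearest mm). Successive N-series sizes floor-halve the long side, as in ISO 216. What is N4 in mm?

247 × 349 mm

Let N0's short side be w mm. w · w√2 = 1.38 m² = 1,380,000 mm², so w ≈ 987.8 mm and w√2 ≈ 1397.0 mm → N0 = 988 × 1397 mm.
N1: ⌊1397/2⌋ × 988 = 698 × 988 mm
N2: ⌊988/2⌋ × 698 = 494 × 698 mm
N3: ⌊698/2⌋ × 494 = 349 × 494 mm
N4: ⌊494/2⌋ × 349 = 247 × 349 mm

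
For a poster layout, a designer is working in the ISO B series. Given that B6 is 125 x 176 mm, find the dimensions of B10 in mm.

31 × 44 mm

B7: ⌊176/2⌋ × 125 = 88 × 125 mm
B8: ⌊125/2⌋ × 88 = 62 × 88 mm
B9: ⌊88/2⌋ × 62 = 44 × 62 mm
B10: ⌊62/2⌋ × 44 = 31 × 44 mm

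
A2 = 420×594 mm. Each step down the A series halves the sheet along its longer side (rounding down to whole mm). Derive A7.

A3: ⌊594/2⌋ × 420 = 297 × 420 mm
A4: ⌊420/2⌋ × 297 = 210 × 297 mm
A5: ⌊297/2⌋ × 210 = 148 × 210 mm
A6: ⌊210/2⌋ × 148 = 105 × 148 mm
A7: ⌊148/2⌋ × 105 = 74 × 105 mm

74 × 105 mm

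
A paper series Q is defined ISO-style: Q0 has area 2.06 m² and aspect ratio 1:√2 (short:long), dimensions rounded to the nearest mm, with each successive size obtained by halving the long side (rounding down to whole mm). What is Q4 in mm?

301 × 426 mm

Let Q0's short side be w mm. w · w√2 = 2.06 m² = 2,060,000 mm², so w ≈ 1206.9 mm and w√2 ≈ 1706.8 mm → Q0 = 1207 × 1707 mm.
Q1: ⌊1707/2⌋ × 1207 = 853 × 1207 mm
Q2: ⌊1207/2⌋ × 853 = 603 × 853 mm
Q3: ⌊853/2⌋ × 603 = 426 × 603 mm
Q4: ⌊603/2⌋ × 426 = 301 × 426 mm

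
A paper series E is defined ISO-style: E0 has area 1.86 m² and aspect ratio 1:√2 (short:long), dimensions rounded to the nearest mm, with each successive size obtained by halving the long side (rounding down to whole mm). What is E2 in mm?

Let E0's short side be w mm. w · w√2 = 1.86 m² = 1,860,000 mm², so w ≈ 1146.8 mm and w√2 ≈ 1621.9 mm → E0 = 1147 × 1622 mm.
E1: ⌊1622/2⌋ × 1147 = 811 × 1147 mm
E2: ⌊1147/2⌋ × 811 = 573 × 811 mm

573 × 811 mm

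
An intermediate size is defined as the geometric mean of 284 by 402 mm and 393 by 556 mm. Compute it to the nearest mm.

334 × 473 mm

Short side: √(284 · 393) = √111612 ≈ 334.1 → 334 mm
Long side: √(402 · 556) = √223512 ≈ 472.8 → 473 mm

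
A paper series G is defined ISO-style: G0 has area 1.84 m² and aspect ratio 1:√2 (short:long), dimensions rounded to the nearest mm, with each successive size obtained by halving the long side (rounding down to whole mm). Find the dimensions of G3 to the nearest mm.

Let G0's short side be w mm. w · w√2 = 1.84 m² = 1,840,000 mm², so w ≈ 1140.6 mm and w√2 ≈ 1613.1 mm → G0 = 1141 × 1613 mm.
G1: ⌊1613/2⌋ × 1141 = 806 × 1141 mm
G2: ⌊1141/2⌋ × 806 = 570 × 806 mm
G3: ⌊806/2⌋ × 570 = 403 × 570 mm

403 × 570 mm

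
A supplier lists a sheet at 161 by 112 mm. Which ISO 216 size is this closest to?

Aspect ratio 161/112 ≈ 1.438 (ISO target is √2 ≈ 1.414).
In the C-series (envelope sizes, between A and B): C6 = 114 × 162 mm.
Off by 3 mm total — nearest standard size.

C6 (114 × 162 mm)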